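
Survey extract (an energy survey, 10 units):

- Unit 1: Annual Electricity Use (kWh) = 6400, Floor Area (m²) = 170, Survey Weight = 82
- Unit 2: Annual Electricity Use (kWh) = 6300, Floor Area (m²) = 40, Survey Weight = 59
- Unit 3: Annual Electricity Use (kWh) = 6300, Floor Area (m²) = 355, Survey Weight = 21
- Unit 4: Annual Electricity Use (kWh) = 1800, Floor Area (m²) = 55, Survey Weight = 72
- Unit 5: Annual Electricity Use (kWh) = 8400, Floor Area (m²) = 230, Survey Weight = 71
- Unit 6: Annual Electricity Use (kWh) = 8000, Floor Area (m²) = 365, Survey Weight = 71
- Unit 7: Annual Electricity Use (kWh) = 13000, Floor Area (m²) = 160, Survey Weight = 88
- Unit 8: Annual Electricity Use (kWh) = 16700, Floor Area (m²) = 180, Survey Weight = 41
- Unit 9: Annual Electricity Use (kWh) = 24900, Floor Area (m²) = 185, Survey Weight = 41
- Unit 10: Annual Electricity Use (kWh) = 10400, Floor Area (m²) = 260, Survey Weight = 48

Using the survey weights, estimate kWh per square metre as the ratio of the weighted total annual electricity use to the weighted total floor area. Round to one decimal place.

Σ wᵢ·y = 6400×82 + 6300×59 + 6300×21 + 1800×72 + 8400×71 + 8000×71 + 13000×88 + 16700×41 + 24900×41 + 10400×48
  = 524800 + 371700 + 132300 + 129600 + 596400 + 568000 + 1144000 + 684700 + 1020900 + 499200 = 5671600
Σ wᵢ·x = 170×82 + 40×59 + 355×21 + 55×72 + 230×71 + 365×71 + 160×88 + 180×41 + 185×41 + 260×48
  = 13940 + 2360 + 7455 + 3960 + 16330 + 25915 + 14080 + 7380 + 7585 + 12480 = 111485
Ratio = 5671600 / 111485 = 50.873212

50.9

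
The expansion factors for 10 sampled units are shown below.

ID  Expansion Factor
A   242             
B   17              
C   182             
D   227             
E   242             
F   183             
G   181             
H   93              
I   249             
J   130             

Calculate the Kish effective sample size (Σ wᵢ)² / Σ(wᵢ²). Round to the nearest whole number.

9

Σ wᵢ = 1746
Σ wᵢ² = 58564 + 289 + 33124 + 51529 + 58564 + 33489 + 32761 + 8649 + 62001 + 16900 = 355870
n_eff = 1746² / 355870 = 3048516 / 355870 = 8.5663754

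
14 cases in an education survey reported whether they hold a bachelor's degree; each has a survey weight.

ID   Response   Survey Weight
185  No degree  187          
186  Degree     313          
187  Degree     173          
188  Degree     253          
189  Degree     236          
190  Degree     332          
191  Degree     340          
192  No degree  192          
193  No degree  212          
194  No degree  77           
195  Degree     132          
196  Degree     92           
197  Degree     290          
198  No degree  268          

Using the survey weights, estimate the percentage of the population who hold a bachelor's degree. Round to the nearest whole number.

Sum of weights for 'Degree' = 313 + 173 + 253 + 236 + 332 + 340 + 132 + 92 + 290 = 2161
Total weight = 3097
Weighted proportion = 2161 / 3097 = 0.69777204 → 69.777204%

70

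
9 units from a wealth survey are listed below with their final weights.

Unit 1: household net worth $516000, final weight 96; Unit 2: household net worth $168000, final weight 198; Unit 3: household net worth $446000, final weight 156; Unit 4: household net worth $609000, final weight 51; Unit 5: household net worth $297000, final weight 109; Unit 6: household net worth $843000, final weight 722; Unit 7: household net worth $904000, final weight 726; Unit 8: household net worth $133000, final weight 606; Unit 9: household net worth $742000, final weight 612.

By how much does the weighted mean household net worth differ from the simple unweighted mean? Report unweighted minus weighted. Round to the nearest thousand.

-98000

Unweighted sum = 516000 + 168000 + 446000 + 609000 + 297000 + 843000 + 904000 + 133000 + 742000 = 4658000
Unweighted mean = 4658000 / 9 = 517555.56
Weighted sum = 516000×96 + 168000×198 + 446000×156 + 609000×51 + 297000×109 + 843000×722 + 904000×726 + 133000×606 + 742000×612
  = 2015460000
Sum of weights = 96 + 198 + 156 + 51 + 109 + 722 + 726 + 606 + 612 = 3276
Weighted mean = 2015460000 / 3276 = 615219.78
Difference (unweighted minus weighted) = -97664.225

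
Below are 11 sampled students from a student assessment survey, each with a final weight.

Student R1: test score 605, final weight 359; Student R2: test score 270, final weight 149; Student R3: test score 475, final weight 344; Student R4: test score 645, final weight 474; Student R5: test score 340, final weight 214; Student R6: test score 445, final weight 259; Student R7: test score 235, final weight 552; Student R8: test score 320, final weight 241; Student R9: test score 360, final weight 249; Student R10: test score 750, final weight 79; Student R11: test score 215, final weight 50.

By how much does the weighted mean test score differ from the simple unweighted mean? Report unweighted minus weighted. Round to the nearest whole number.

-8

Unweighted sum = 605 + 270 + 475 + 645 + 340 + 445 + 235 + 320 + 360 + 750 + 215 = 4660
Unweighted mean = 4660 / 11 = 423.63636
Weighted sum = 1281050
Sum of weights = 359 + 149 + 344 + 474 + 214 + 259 + 552 + 241 + 249 + 79 + 50 = 2970
Weighted mean = 1281050 / 2970 = 431.32997
Difference (unweighted minus weighted) = -7.6936027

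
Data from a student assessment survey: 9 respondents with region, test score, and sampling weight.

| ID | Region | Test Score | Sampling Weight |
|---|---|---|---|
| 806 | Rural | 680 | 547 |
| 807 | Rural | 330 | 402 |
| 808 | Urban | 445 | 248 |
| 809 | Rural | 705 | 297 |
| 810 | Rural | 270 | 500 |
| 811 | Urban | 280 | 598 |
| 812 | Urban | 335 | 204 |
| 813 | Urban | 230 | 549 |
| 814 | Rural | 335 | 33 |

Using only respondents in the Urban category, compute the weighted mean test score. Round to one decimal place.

295.4

Urban rows: 808, 811, 812, 813
Weighted sum = 445×248 + 280×598 + 335×204 + 230×549
  = 110360 + 167440 + 68340 + 126270 = 472410
Sum of weights = 248 + 598 + 204 + 549 = 1599
Weighted mean = 472410 / 1599 = 295.4409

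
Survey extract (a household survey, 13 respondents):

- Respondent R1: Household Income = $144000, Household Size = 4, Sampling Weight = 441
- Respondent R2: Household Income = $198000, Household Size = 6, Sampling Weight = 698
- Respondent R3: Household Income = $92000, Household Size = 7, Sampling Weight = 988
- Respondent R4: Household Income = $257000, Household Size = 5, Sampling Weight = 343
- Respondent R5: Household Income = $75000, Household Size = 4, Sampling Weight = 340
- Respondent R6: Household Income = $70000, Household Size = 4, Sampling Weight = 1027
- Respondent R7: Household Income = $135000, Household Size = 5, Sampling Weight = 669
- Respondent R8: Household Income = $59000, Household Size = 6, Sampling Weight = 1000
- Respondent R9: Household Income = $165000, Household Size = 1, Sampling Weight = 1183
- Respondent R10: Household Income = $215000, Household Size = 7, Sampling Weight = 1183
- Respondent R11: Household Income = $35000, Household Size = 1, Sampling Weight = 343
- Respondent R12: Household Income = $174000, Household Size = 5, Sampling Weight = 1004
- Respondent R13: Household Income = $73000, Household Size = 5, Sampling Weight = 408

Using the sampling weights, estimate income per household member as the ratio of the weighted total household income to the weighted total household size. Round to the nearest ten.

27960

Σ wᵢ·y = 1293485000
Σ wᵢ·x = 46263
Ratio = 1293485000 / 46263 = 27959.384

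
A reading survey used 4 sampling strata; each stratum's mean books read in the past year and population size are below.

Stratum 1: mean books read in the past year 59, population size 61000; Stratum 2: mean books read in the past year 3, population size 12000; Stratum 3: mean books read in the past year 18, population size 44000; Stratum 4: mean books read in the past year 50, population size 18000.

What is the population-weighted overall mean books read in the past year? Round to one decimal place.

39.5

Σ Nₕ·x̄ₕ = 59×61000 + 3×12000 + 18×44000 + 50×18000
  = 3599000 + 36000 + 792000 + 900000 = 5327000
Σ Nₕ = 61000 + 12000 + 44000 + 18000 = 135000
Overall mean = 5327000 / 135000 = 39.459259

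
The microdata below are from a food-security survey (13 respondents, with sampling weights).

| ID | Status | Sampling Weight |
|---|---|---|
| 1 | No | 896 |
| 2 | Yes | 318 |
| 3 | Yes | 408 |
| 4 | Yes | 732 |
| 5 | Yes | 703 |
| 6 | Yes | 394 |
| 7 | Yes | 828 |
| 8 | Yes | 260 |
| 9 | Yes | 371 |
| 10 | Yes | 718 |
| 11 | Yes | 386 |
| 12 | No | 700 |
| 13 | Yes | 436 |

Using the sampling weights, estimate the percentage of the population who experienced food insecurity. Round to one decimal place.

77.7

Sum of weights for 'Yes' = 318 + 408 + 732 + 703 + 394 + 828 + 260 + 371 + 718 + 386 + 436 = 5554
Total weight = 7150
Weighted proportion = 5554 / 7150 = 0.77678322 → 77.678322%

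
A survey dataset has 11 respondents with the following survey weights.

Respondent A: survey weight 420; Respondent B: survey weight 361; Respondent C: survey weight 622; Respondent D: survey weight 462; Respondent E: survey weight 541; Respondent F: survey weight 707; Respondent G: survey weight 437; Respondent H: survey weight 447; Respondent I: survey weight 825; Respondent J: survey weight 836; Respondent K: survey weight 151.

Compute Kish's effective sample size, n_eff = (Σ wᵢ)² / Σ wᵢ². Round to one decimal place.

9.7

Σ wᵢ = 420 + 361 + 622 + 462 + 541 + 707 + 437 + 447 + 825 + 836 + 151 = 5809
Σ wᵢ² = 3492679
n_eff = 5809² / 3492679 = 33744481 / 3492679 = 9.6614894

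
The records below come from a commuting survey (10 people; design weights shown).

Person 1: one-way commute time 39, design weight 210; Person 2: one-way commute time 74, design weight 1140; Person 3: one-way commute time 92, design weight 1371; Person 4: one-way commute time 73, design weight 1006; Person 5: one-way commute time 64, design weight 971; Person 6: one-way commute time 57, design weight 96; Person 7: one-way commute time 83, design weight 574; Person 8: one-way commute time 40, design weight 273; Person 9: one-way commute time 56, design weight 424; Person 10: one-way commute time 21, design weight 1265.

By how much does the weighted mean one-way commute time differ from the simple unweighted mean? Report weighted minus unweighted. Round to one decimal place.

Unweighted sum = 39 + 74 + 92 + 73 + 64 + 57 + 83 + 40 + 56 + 21 = 599
Unweighted mean = 599 / 10 = 59.9
Weighted sum = 39×210 + 74×1140 + 92×1371 + 73×1006 + 64×971 + 57×96 + 83×574 + 40×273 + 56×424 + 21×1265
  = 468607
Sum of weights = 210 + 1140 + 1371 + 1006 + 971 + 96 + 574 + 273 + 424 + 1265 = 7330
Weighted mean = 468607 / 7330 = 63.930014
Difference (weighted minus unweighted) = 4.0300136

4.0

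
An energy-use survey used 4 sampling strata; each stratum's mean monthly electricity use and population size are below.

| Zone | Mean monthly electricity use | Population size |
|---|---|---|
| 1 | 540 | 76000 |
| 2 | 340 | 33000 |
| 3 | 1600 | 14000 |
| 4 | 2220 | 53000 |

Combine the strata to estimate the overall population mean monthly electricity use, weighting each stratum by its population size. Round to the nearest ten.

Σ Nₕ·x̄ₕ = 540×76000 + 340×33000 + 1600×14000 + 2220×53000
  = 41040000 + 11220000 + 22400000 + 117660000 = 192320000
Σ Nₕ = 76000 + 33000 + 14000 + 53000 = 176000
Overall mean = 192320000 / 176000 = 1092.7273

1090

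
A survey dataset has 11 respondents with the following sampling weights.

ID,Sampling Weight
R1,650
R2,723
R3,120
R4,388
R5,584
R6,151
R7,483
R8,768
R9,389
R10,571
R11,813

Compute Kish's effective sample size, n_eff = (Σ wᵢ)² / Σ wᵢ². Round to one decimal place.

9.3

Σ wᵢ = 650 + 723 + 120 + 388 + 584 + 151 + 483 + 768 + 389 + 571 + 813 = 5640
Σ wᵢ² = 3435474
n_eff = 5640² / 3435474 = 31809600 / 3435474 = 9.259159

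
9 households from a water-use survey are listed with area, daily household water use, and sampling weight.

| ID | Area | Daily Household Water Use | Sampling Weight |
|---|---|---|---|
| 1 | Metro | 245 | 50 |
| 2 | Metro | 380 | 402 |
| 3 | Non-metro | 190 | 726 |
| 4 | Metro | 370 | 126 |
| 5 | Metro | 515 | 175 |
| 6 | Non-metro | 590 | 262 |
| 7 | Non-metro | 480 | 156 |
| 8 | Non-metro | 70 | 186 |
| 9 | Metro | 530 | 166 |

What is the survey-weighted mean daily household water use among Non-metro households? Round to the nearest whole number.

Non-metro rows: 3, 6, 7, 8
Weighted sum = 190×726 + 590×262 + 480×156 + 70×186
  = 137940 + 154580 + 74880 + 13020 = 380420
Sum of weights = 726 + 262 + 156 + 186 = 1330
Weighted mean = 380420 / 1330 = 286.03008

286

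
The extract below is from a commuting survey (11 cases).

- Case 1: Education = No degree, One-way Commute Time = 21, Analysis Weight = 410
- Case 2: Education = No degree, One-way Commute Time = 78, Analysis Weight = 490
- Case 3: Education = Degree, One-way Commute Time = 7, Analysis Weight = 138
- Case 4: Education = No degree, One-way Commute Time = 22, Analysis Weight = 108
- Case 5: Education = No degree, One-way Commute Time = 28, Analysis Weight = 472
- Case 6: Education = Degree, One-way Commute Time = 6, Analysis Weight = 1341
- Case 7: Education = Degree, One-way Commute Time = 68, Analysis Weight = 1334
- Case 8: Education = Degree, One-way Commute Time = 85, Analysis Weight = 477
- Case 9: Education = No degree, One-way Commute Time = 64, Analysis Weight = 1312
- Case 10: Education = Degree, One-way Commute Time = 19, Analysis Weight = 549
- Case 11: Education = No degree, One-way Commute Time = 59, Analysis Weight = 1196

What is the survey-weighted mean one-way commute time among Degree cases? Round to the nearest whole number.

Degree rows: 3, 6, 7, 8, 10
Weighted sum = 7×138 + 6×1341 + 68×1334 + 85×477 + 19×549
  = 150700
Sum of weights = 3839
Weighted mean = 150700 / 3839 = 39.255014

39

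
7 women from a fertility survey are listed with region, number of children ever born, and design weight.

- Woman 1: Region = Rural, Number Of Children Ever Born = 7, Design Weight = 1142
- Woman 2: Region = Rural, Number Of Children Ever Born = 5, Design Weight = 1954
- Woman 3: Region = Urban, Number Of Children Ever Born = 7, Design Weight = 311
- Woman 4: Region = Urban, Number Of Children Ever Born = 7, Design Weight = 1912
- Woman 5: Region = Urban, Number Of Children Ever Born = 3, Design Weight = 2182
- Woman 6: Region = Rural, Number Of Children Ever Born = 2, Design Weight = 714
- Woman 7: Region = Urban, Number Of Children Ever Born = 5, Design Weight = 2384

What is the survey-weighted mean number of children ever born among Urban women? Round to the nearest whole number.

5

Urban rows: 3, 4, 5, 7
Weighted sum = 7×311 + 7×1912 + 3×2182 + 5×2384
  = 2177 + 13384 + 6546 + 11920 = 34027
Sum of weights = 311 + 1912 + 2182 + 2384 = 6789
Weighted mean = 34027 / 6789 = 5.0120784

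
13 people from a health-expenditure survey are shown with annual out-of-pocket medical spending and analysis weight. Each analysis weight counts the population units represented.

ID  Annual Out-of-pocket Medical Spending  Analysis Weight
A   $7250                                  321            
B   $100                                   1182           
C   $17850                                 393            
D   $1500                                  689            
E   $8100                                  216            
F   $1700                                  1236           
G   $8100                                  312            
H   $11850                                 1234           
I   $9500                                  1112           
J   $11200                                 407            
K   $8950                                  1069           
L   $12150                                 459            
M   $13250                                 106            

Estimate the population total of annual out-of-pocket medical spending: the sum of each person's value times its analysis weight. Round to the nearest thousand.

63166000

Weighted total = 63166200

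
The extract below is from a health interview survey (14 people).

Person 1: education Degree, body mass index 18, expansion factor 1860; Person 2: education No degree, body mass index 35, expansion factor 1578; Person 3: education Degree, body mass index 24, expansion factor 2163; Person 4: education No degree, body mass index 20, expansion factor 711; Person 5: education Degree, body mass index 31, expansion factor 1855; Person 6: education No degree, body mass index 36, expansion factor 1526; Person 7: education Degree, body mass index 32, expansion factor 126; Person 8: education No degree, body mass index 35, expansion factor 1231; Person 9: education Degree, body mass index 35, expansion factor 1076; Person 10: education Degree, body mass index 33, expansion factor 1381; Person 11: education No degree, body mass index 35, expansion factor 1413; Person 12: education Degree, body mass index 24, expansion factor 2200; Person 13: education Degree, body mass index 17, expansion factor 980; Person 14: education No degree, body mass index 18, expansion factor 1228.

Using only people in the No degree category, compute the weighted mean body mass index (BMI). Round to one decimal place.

No degree rows: 2, 4, 6, 8, 11, 14
Weighted sum = 35×1578 + 20×711 + 36×1526 + 35×1231 + 35×1413 + 18×1228
  = 55230 + 14220 + 54936 + 43085 + 49455 + 22104 = 239030
Sum of weights = 7687
Weighted mean = 239030 / 7687 = 31.095356

31.1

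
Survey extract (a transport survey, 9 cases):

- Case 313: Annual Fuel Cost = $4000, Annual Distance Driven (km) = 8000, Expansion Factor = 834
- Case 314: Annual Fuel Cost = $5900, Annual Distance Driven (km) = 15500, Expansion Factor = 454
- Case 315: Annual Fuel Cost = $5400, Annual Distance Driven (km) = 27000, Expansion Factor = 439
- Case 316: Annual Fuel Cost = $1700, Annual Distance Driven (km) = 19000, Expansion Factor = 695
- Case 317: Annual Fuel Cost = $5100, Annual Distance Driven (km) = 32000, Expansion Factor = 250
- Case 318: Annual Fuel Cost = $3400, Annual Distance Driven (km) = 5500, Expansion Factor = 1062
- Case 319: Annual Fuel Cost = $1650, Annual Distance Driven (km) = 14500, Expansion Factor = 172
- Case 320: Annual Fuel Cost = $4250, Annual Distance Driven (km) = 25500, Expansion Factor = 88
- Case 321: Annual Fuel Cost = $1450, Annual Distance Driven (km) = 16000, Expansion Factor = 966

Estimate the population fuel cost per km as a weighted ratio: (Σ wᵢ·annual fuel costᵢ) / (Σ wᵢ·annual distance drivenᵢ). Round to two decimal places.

0.23

Σ wᵢ·y = 4000×834 + 5900×454 + 5400×439 + 1700×695 + 5100×250 + 3400×1062 + 1650×172 + 4250×88 + 1450×966
  = 3336000 + 2678600 + 2370600 + 1181500 + 1275000 + 3610800 + 283800 + 374000 + 1400700 = 16511000
Σ wᵢ·x = 8000×834 + 15500×454 + 27000×439 + 19000×695 + 32000×250 + 5500×1062 + 14500×172 + 25500×88 + 16000×966
  = 72802000
Ratio = 16511000 / 72802000 = 0.22679322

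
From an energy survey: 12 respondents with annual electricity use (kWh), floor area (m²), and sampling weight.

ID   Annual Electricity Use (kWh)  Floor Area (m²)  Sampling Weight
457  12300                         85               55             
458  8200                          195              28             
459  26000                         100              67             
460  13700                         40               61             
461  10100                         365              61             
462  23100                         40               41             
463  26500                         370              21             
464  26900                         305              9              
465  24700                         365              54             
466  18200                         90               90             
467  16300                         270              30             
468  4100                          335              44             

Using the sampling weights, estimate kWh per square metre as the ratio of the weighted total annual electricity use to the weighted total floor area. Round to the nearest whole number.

91

Σ wᵢ·y = 9486800
Σ wᵢ·x = 85×55 + 195×28 + 100×67 + 40×61 + 365×61 + 40×41 + 370×21 + 305×9 + 365×54 + 90×90 + 270×30 + 335×44
  = 104345
Ratio = 9486800 / 104345 = 90.917629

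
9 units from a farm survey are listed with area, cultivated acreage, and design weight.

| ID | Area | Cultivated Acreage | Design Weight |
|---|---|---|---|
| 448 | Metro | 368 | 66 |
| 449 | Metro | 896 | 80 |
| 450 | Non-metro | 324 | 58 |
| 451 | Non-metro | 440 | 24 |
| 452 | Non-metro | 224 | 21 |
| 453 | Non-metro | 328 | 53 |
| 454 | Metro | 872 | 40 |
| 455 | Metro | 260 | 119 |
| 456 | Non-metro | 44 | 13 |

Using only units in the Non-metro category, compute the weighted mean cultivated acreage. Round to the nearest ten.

Non-metro rows: 450, 451, 452, 453, 456
Weighted sum = 324×58 + 440×24 + 224×21 + 328×53 + 44×13
  = 52012
Sum of weights = 58 + 24 + 21 + 53 + 13 = 169
Weighted mean = 52012 / 169 = 307.76331

310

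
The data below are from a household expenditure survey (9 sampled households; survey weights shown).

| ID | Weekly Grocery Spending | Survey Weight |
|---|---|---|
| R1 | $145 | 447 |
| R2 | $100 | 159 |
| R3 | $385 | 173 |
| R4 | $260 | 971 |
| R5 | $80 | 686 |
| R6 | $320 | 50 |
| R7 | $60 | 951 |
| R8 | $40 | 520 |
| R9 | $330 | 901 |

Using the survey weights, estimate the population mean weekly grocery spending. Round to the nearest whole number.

174

Weighted sum = 145×447 + 100×159 + 385×173 + 260×971 + 80×686 + 320×50 + 60×951 + 40×520 + 330×901
  = 64815 + 15900 + 66605 + 252460 + 54880 + 16000 + 57060 + 20800 + 297330 = 845850
Sum of weights = 4858
Weighted mean = 845850 / 4858 = 174.11486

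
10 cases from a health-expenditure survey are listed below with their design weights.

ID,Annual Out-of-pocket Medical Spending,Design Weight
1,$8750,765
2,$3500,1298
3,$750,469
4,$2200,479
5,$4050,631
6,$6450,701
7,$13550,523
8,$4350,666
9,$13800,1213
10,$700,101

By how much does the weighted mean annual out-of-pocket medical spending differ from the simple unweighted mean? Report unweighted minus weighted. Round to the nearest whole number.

-984

Unweighted sum = 58100
Unweighted mean = 58100 / 10 = 5810
Weighted sum = 8750×765 + 3500×1298 + 750×469 + 2200×479 + 4050×631 + 6450×701 + 13550×523 + 4350×666 + 13800×1213 + 700×101
  = 6693750 + 4543000 + 351750 + 1053800 + 2555550 + 4521450 + 7086650 + 2897100 + 16739400 + 70700 = 46513150
Sum of weights = 765 + 1298 + 469 + 479 + 631 + 701 + 523 + 666 + 1213 + 101 = 6846
Weighted mean = 46513150 / 6846 = 6794.2083
Difference (unweighted minus weighted) = -984.2083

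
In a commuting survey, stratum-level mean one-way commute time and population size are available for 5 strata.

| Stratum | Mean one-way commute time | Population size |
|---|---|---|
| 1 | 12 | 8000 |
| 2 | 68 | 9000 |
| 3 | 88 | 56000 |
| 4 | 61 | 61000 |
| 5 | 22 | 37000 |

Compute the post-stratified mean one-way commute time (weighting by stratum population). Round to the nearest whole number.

59

Σ Nₕ·x̄ₕ = 10171000
Σ Nₕ = 8000 + 9000 + 56000 + 61000 + 37000 = 171000
Overall mean = 10171000 / 171000 = 59.479532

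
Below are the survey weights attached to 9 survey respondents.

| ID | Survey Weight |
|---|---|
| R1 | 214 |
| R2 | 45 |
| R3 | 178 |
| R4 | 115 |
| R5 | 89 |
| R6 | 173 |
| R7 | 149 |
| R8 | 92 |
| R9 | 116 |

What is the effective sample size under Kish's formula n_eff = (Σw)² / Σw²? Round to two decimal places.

Σ wᵢ = 214 + 45 + 178 + 115 + 89 + 173 + 149 + 92 + 116 = 1171
Σ wᵢ² = 45796 + 2025 + 31684 + 13225 + 7921 + 29929 + 22201 + 8464 + 13456 = 174701
n_eff = 1171² / 174701 = 1371241 / 174701 = 7.8490736

7.85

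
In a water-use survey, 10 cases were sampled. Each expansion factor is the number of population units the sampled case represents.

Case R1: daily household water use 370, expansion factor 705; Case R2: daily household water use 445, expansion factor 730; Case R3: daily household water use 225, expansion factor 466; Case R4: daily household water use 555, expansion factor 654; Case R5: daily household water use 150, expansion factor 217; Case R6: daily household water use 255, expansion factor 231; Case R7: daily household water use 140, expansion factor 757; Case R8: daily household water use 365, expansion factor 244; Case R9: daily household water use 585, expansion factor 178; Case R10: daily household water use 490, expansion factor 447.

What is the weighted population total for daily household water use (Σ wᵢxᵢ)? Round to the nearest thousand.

Weighted total = 370×705 + 445×730 + 225×466 + 555×654 + 150×217 + 255×231 + 140×757 + 365×244 + 585×178 + 490×447
  = 1663175

1663000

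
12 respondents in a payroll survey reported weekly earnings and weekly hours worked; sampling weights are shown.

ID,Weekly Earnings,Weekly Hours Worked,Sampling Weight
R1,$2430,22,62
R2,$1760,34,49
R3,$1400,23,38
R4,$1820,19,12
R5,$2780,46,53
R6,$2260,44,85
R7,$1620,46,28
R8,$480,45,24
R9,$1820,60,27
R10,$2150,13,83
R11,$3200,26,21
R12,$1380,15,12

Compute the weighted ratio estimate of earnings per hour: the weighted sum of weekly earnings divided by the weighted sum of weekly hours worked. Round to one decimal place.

63.3

Σ wᵢ·y = 2430×62 + 1760×49 + 1400×38 + 1820×12 + 2780×53 + 2260×85 + 1620×28 + 480×24 + 1820×27 + 2150×83 + 3200×21 + 1380×12
  = 150660 + 86240 + 53200 + 21840 + 147340 + 192100 + 45360 + 11520 + 49140 + 178450 + 67200 + 16560 = 1019610
Σ wᵢ·x = 22×62 + 34×49 + 23×38 + 19×12 + 46×53 + 44×85 + 46×28 + 45×24 + 60×27 + 13×83 + 26×21 + 15×12
  = 1364 + 1666 + 874 + 228 + 2438 + 3740 + 1288 + 1080 + 1620 + 1079 + 546 + 180 = 16103
Ratio = 1019610 / 16103 = 63.318015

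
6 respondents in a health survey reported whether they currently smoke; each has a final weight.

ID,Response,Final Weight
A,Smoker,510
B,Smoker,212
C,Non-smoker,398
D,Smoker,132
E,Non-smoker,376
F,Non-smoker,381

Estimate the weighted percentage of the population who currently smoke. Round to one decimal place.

Sum of weights for 'Smoker' = 510 + 212 + 132 = 854
Total weight = 510 + 212 + 398 + 132 + 376 + 381 = 2009
Weighted proportion = 854 / 2009 = 0.42508711 → 42.508711%

42.5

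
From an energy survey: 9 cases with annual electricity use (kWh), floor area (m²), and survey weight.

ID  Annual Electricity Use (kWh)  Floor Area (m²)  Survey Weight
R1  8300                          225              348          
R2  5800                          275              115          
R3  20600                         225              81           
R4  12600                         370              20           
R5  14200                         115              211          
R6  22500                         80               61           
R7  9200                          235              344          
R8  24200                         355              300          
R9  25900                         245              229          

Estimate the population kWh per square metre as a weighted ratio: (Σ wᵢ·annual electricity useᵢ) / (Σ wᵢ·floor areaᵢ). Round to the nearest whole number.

64

Σ wᵢ·y = 8300×348 + 5800×115 + 20600×81 + 12600×20 + 14200×211 + 22500×61 + 9200×344 + 24200×300 + 25900×229
  = 26200600
Σ wᵢ·x = 225×348 + 275×115 + 225×81 + 370×20 + 115×211 + 80×61 + 235×344 + 355×300 + 245×229
  = 78300 + 31625 + 18225 + 7400 + 24265 + 4880 + 80840 + 106500 + 56105 = 408140
Ratio = 26200600 / 408140 = 64.195129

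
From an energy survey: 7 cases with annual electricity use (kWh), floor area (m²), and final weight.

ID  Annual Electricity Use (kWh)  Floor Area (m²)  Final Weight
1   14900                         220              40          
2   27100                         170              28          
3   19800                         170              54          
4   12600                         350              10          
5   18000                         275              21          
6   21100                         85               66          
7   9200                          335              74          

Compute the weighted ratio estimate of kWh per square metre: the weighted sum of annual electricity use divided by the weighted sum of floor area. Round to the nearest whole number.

Σ wᵢ·y = 5001400
Σ wᵢ·x = 62415
Ratio = 5001400 / 62415 = 80.131379

80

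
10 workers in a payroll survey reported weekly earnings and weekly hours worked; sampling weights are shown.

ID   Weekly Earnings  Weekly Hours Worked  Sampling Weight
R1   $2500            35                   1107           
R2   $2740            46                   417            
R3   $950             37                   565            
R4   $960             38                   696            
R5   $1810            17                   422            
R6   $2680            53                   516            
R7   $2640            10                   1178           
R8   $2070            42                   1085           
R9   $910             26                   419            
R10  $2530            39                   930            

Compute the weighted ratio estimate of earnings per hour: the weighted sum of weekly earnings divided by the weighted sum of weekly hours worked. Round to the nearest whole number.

Σ wᵢ·y = 2500×1107 + 2740×417 + 950×565 + 960×696 + 1810×422 + 2680×516 + 2640×1178 + 2070×1085 + 910×419 + 2530×930
  = 2767500 + 1142580 + 536750 + 668160 + 763820 + 1382880 + 3109920 + 2245950 + 381290 + 2352900 = 15351750
Σ wᵢ·x = 244316
Ratio = 15351750 / 244316 = 62.835631

63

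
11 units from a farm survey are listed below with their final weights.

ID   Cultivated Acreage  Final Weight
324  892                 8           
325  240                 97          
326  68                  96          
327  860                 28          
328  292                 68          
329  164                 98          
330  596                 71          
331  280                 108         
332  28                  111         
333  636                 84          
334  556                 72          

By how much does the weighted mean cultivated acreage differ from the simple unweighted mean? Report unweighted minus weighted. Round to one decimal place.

Unweighted sum = 4612
Unweighted mean = 4612 / 11 = 419.27273
Weighted sum = 892×8 + 240×97 + 68×96 + 860×28 + 292×68 + 164×98 + 596×71 + 280×108 + 28×111 + 636×84 + 556×72
  = 266072
Sum of weights = 8 + 97 + 96 + 28 + 68 + 98 + 71 + 108 + 111 + 84 + 72 = 841
Weighted mean = 266072 / 841 = 316.37574
Difference (unweighted minus weighted) = 102.89698

102.9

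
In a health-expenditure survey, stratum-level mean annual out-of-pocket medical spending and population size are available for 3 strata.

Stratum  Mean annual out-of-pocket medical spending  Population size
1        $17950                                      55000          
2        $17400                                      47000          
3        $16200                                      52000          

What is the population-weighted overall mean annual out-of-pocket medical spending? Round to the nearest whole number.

17191

Σ Nₕ·x̄ₕ = 17950×55000 + 17400×47000 + 16200×52000
  = 987250000 + 817800000 + 842400000 = 2647450000
Σ Nₕ = 154000
Overall mean = 2647450000 / 154000 = 17191.234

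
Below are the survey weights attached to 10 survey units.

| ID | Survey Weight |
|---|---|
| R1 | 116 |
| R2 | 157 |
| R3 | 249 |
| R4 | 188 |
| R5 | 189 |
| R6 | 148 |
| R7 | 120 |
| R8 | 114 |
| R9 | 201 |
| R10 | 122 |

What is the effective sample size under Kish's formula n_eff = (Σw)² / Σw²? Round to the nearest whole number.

Σ wᵢ = 116 + 157 + 249 + 188 + 189 + 148 + 120 + 114 + 201 + 122 = 1604
Σ wᵢ² = 13456 + 24649 + 62001 + 35344 + 35721 + 21904 + 14400 + 12996 + 40401 + 14884 = 275756
n_eff = 1604² / 275756 = 2572816 / 275756 = 9.3300454

9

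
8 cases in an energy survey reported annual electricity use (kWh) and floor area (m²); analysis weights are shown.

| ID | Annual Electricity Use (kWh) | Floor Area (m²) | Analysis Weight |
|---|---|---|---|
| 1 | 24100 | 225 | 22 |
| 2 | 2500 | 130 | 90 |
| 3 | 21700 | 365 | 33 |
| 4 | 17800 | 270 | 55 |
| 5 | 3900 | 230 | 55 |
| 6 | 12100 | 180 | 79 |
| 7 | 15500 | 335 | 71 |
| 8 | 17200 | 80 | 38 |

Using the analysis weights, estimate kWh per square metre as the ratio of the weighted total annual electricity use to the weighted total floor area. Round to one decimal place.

55.3

Σ wᵢ·y = 5374800
Σ wᵢ·x = 225×22 + 130×90 + 365×33 + 270×55 + 230×55 + 180×79 + 335×71 + 80×38
  = 4950 + 11700 + 12045 + 14850 + 12650 + 14220 + 23785 + 3040 = 97240
Ratio = 5374800 / 97240 = 55.27355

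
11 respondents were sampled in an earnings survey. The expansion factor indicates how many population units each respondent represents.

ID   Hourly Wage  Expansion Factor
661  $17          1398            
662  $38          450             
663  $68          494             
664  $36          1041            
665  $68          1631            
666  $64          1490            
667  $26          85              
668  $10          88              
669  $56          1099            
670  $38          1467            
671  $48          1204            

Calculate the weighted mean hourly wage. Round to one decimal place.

47.5

Weighted sum = 17×1398 + 38×450 + 68×494 + 36×1041 + 68×1631 + 64×1490 + 26×85 + 10×88 + 56×1099 + 38×1467 + 48×1204
  = 496374
Sum of weights = 1398 + 450 + 494 + 1041 + 1631 + 1490 + 85 + 88 + 1099 + 1467 + 1204 = 10447
Weighted mean = 496374 / 10447 = 47.513545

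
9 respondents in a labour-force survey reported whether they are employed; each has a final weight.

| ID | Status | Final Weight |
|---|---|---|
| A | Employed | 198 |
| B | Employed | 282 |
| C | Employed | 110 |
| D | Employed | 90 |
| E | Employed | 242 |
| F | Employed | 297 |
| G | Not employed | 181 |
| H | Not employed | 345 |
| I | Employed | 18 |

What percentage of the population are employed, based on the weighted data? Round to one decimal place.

Sum of weights for 'Employed' = 198 + 282 + 110 + 90 + 242 + 297 + 18 = 1237
Total weight = 1763
Weighted proportion = 1237 / 1763 = 0.70164492 → 70.164492%

70.2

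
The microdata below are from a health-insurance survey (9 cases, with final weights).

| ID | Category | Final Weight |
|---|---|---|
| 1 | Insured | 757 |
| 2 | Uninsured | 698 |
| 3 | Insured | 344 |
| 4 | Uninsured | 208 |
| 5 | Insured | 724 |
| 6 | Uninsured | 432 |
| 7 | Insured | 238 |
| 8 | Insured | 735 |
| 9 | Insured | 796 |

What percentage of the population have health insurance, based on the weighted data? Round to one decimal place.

Sum of weights for 'Insured' = 757 + 344 + 724 + 238 + 735 + 796 = 3594
Total weight = 757 + 698 + 344 + 208 + 724 + 432 + 238 + 735 + 796 = 4932
Weighted proportion = 3594 / 4932 = 0.72871046 → 72.871046%

72.9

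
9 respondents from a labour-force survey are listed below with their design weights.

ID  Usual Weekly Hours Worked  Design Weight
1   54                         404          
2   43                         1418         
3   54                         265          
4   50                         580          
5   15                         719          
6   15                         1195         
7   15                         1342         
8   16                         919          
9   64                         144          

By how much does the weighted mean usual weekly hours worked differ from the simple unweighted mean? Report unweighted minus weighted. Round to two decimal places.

7.76

Unweighted sum = 326
Unweighted mean = 326 / 9 = 36.222222
Weighted sum = 54×404 + 43×1418 + 54×265 + 50×580 + 15×719 + 15×1195 + 15×1342 + 16×919 + 64×144
  = 21816 + 60974 + 14310 + 29000 + 10785 + 17925 + 20130 + 14704 + 9216 = 198860
Sum of weights = 6986
Weighted mean = 198860 / 6986 = 28.465502
Difference (unweighted minus weighted) = 7.7567198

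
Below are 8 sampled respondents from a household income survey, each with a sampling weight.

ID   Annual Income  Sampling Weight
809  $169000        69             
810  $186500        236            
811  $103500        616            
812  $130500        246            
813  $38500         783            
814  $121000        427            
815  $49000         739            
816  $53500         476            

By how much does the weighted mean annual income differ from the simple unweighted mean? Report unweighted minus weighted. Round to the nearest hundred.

24300

Unweighted sum = 169000 + 186500 + 103500 + 130500 + 38500 + 121000 + 49000 + 53500 = 851500
Unweighted mean = 851500 / 8 = 106437.5
Weighted sum = 169000×69 + 186500×236 + 103500×616 + 130500×246 + 38500×783 + 121000×427 + 49000×739 + 53500×476
  = 11661000 + 44014000 + 63756000 + 32103000 + 30145500 + 51667000 + 36211000 + 25466000 = 295023500
Sum of weights = 69 + 236 + 616 + 246 + 783 + 427 + 739 + 476 = 3592
Weighted mean = 295023500 / 3592 = 82133.491
Difference (unweighted minus weighted) = 24304.009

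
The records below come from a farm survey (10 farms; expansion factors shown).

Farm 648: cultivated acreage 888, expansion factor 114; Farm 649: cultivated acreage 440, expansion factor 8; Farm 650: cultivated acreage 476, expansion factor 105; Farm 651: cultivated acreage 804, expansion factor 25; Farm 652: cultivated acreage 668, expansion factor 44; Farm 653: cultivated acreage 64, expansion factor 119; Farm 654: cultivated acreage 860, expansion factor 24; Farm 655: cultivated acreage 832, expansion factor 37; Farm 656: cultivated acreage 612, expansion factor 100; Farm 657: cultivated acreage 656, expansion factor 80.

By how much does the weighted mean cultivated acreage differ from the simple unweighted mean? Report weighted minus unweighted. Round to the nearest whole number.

-55

Unweighted sum = 888 + 440 + 476 + 804 + 668 + 64 + 860 + 832 + 612 + 656 = 6300
Unweighted mean = 6300 / 10 = 630
Weighted sum = 888×114 + 440×8 + 476×105 + 804×25 + 668×44 + 64×119 + 860×24 + 832×37 + 612×100 + 656×80
  = 101232 + 3520 + 49980 + 20100 + 29392 + 7616 + 20640 + 30784 + 61200 + 52480 = 376944
Sum of weights = 656
Weighted mean = 376944 / 656 = 574.60976
Difference (weighted minus unweighted) = -55.390244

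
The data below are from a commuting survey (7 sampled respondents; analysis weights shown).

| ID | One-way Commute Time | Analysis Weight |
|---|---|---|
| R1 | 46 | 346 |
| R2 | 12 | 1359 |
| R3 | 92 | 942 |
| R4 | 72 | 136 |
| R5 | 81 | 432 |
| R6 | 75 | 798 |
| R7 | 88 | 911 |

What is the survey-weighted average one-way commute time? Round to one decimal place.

61.7

Weighted sum = 46×346 + 12×1359 + 92×942 + 72×136 + 81×432 + 75×798 + 88×911
  = 15916 + 16308 + 86664 + 9792 + 34992 + 59850 + 80168 = 303690
Sum of weights = 346 + 1359 + 942 + 136 + 432 + 798 + 911 = 4924
Weighted mean = 303690 / 4924 = 61.675467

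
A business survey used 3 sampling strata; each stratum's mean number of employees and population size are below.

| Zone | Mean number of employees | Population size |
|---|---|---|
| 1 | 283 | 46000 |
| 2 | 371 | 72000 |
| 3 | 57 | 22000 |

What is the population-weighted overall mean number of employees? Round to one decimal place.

292.7

Σ Nₕ·x̄ₕ = 40984000
Σ Nₕ = 46000 + 72000 + 22000 = 140000
Overall mean = 40984000 / 140000 = 292.74286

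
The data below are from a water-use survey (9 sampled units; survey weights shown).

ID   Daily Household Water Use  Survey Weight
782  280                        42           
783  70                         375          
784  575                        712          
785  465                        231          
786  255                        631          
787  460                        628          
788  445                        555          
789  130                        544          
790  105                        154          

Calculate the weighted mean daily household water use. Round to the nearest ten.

Weighted sum = 280×42 + 70×375 + 575×712 + 465×231 + 255×631 + 460×628 + 445×555 + 130×544 + 105×154
  = 11760 + 26250 + 409400 + 107415 + 160905 + 288880 + 246975 + 70720 + 16170 = 1338475
Sum of weights = 42 + 375 + 712 + 231 + 631 + 628 + 555 + 544 + 154 = 3872
Weighted mean = 1338475 / 3872 = 345.68053

350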